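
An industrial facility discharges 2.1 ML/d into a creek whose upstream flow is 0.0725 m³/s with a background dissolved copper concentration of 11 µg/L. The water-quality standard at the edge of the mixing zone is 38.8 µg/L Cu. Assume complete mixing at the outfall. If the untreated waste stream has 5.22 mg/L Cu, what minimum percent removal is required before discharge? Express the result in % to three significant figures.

97.7 %

2.1 ML/d = 0.02431 m³/s.
11 µg/L = 0.011 mg/L.
38.8 µg/L = 0.0388 mg/L.
Mass balance: 0.0388·0.09681 = 0.02431·Cₑ + 0.0725·0.011.
Cₑ = (0.003756 − 0.0007975) / 0.02431 = 0.1217 mg/L.
Required removal = 1 − 0.1217/5.22 = 97.67 %.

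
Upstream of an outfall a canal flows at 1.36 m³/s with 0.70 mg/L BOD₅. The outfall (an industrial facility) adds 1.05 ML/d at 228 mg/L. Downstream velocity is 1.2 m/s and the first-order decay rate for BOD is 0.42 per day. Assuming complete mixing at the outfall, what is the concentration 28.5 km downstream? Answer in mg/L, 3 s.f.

2.42 mg/L

1.05 ML/d = 0.01215 m³/s.
After complete mixing, C₀ = (0.01215·228 + 1.36·0.7) / 1.372 = 2.713 mg/L.
Travel time t = 2.85e+04 m / 1.2 m/s = 2.375e+04 s = 0.2749 d.
C = 2.713·exp(−0.42·0.2749) = 2.713·0.891 = 2.417 mg/L.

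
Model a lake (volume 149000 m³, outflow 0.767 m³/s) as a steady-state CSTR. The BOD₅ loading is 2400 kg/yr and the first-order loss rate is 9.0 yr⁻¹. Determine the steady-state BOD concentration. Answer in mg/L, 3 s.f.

Outflow Q = 0.767 m³/s × 3.156e+07 s/yr = 2.42e+07 m³/yr.
Steady-state CSTR mass balance: W = Q·C + k·V·C, so C = W/(Q + kV).
Q + kV = 2.42e+07 + 9.0·149000 = 2.555e+07 m³/yr.
C = 2400/2.555e+07 = 9.395e-05 kg/m³ = 0.09395 mg/L.

0.0939 mg/L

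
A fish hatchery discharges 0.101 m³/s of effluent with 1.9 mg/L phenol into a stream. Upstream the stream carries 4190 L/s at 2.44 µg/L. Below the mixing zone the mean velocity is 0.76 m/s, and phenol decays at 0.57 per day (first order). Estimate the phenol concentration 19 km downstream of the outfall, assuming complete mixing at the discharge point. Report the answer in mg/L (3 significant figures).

0.0399 mg/L

4190 L/s = 4.19 m³/s.
2.44 µg/L = 0.00244 mg/L.
After complete mixing, C₀ = (0.101·1.9 + 4.19·0.00244) / 4.291 = 0.0471 mg/L.
Travel time t = 1.9e+04 m / 0.76 m/s = 2.5e+04 s = 0.2894 d.
C = 0.0471·exp(−0.57·0.2894) = 0.0471·0.848 = 0.03994 mg/L.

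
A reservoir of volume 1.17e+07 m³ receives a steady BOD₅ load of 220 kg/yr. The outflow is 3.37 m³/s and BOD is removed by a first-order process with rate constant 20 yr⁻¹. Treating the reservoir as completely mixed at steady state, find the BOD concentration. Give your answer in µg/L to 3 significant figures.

Outflow Q = 3.37 m³/s × 3.156e+07 s/yr = 1.063e+08 m³/yr.
Steady-state CSTR mass balance: W = Q·C + k·V·C, so C = W/(Q + kV).
Q + kV = 1.063e+08 + 20·1.17e+07 = 3.403e+08 m³/yr.
C = 220/3.403e+08 = 6.464e-07 kg/m³ = 0.0006464 mg/L = 0.6464 µg/L.

0.646 µg/L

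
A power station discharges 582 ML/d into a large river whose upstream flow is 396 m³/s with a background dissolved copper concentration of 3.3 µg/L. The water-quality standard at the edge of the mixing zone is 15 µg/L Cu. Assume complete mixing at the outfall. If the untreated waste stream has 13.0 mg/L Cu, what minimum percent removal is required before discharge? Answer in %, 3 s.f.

582 ML/d = 6.736 m³/s.
3.3 µg/L = 0.0033 mg/L.
15 µg/L = 0.015 mg/L.
Mass balance: 0.015·402.7 = 6.736·Cₑ + 396·0.0033.
Cₑ = (6.041 − 1.307) / 6.736 = 0.7028 mg/L.
Required removal = 1 − 0.7028/13.0 = 94.59 %.

94.6 %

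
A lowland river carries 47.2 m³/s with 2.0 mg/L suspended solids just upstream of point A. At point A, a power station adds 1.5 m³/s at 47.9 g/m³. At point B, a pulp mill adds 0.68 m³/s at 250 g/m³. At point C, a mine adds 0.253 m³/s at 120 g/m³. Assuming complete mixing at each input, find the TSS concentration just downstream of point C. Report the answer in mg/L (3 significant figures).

7.39 mg/L

After input A: C = (47.2·2 + 1.5·47.9) / 48.7 = 3.414 mg/L.
After input B: C = (48.7·3.414 + 0.68·250) / 49.38 = 6.809 mg/L.
After input C: C = (49.38·6.809 + 0.253·120) / 49.63 = 7.386 mg/L.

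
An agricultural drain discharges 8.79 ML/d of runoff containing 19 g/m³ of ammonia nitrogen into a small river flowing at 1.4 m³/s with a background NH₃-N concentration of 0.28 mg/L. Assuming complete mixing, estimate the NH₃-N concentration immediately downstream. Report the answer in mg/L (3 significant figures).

8.79 ML/d = 0.1017 m³/s.
By mass balance at complete mixing, C = (0.1017·19 + 1.4·0.28) / (0.1017 + 1.4) = 2.325/1.502 = 1.548 mg/L.

1.55 mg/L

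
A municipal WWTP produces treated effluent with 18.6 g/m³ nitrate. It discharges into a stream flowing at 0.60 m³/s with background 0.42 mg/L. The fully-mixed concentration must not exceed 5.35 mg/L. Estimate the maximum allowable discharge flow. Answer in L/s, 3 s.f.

223 L/s

Mass balance at complete mixing: C_std·(Q_w + Q_r) = Q_w·C_e + Q_r·C_b.
Rearranging, Q_w = Q_r·(C_std − C_b)/(C_e − C_std) = 0.60·(5.35 − 0.42) / (18.6 − 5.35) = 0.2232 m³/s.
= 223.2 L/s.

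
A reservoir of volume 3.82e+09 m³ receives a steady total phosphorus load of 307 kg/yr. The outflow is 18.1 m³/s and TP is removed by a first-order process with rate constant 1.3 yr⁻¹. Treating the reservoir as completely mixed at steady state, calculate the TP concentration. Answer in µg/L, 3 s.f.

0.0554 µg/L

Outflow Q = 18.1 m³/s × 3.156e+07 s/yr = 5.712e+08 m³/yr.
Steady-state CSTR mass balance: W = Q·C + k·V·C, so C = W/(Q + kV).
Q + kV = 5.712e+08 + 1.3·3.82e+09 = 5.537e+09 m³/yr.
C = 307/5.537e+09 = 5.544e-08 kg/m³ = 5.544e-05 mg/L = 0.05544 µg/L.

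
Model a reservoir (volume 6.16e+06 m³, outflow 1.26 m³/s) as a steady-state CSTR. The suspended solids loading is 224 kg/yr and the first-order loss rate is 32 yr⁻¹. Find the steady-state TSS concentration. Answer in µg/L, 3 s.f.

Outflow Q = 1.26 m³/s × 3.156e+07 s/yr = 3.976e+07 m³/yr.
Steady-state CSTR mass balance: W = Q·C + k·V·C, so C = W/(Q + kV).
Q + kV = 3.976e+07 + 32·6.16e+06 = 2.369e+08 m³/yr.
C = 224/2.369e+08 = 9.456e-07 kg/m³ = 0.0009456 mg/L = 0.9456 µg/L.

0.946 µg/L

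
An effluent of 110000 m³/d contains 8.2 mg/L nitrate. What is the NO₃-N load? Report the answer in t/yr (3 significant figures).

329 t/yr

110000 m³/d = 1.273 m³/s.
Mass flux = Q·C = 1.273 m³/s × 8.2 g/m³ = 10.44 g/s.
= 10.44 g/s × 31.56 = 329.5 t/yr.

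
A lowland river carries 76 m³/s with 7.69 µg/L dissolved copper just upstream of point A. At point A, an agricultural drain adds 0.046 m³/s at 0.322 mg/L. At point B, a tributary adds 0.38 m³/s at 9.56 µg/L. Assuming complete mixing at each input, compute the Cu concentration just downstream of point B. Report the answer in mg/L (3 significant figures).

7.69 µg/L = 0.00769 mg/L.
After input A: C = (76·0.00769 + 0.046·0.322) / 76.05 = 0.00788 mg/L.
9.56 µg/L = 0.00956 mg/L.
After input B: C = (76.05·0.00788 + 0.38·0.00956) / 76.43 = 0.007888 mg/L.

0.00789 mg/L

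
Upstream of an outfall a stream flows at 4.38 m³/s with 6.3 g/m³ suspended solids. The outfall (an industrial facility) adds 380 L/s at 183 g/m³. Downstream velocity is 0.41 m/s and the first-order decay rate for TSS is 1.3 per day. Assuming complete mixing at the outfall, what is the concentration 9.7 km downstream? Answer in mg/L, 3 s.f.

14.3 mg/L

380 L/s = 0.38 m³/s.
After complete mixing, C₀ = (0.38·183 + 4.38·6.3) / 4.76 = 20.41 mg/L.
Travel time t = 9700 m / 0.41 m/s = 2.366e+04 s = 0.2738 d.
C = 20.41·exp(−1.3·0.2738) = 20.41·0.7005 = 14.29 mg/L.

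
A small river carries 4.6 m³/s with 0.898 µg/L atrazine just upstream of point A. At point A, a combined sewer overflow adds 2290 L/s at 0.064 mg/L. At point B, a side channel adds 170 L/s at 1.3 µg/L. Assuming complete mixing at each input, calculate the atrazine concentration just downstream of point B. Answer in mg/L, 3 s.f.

0.898 µg/L = 0.000898 mg/L.
2290 L/s = 2.29 m³/s.
After input A: C = (4.6·0.000898 + 2.29·0.064) / 6.89 = 0.02187 mg/L.
170 L/s = 0.17 m³/s.
1.3 µg/L = 0.0013 mg/L.
After input B: C = (6.89·0.02187 + 0.17·0.0013) / 7.06 = 0.02138 mg/L.

0.0214 mg/L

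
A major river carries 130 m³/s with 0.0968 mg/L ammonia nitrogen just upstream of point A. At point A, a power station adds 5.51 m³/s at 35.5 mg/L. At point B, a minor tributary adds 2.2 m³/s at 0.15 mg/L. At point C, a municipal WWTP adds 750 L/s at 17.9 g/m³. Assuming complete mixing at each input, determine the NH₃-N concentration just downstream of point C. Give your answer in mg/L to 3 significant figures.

1.60 mg/L

After input A: C = (130·0.0968 + 5.51·35.5) / 135.5 = 1.536 mg/L.
After input B: C = (135.5·1.536 + 2.2·0.15) / 137.7 = 1.514 mg/L.
750 L/s = 0.75 m³/s.
After input C: C = (137.7·1.514 + 0.75·17.9) / 138.5 = 1.603 mg/L.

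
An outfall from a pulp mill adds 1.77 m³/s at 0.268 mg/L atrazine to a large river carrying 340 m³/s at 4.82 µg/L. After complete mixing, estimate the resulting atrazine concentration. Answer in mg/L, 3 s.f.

0.00618 mg/L

4.82 µg/L = 0.00482 mg/L.
Conservation of mass across the mixing zone: C = (1.77·0.268 + 340·0.00482) / (1.77 + 340) = 2.113/341.8 = 0.006183 mg/L.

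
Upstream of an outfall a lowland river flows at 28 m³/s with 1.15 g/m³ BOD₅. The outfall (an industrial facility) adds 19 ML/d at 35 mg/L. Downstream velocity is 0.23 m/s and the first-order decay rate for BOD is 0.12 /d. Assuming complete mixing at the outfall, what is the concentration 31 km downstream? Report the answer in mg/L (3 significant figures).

1.17 mg/L

19 ML/d = 0.2199 m³/s.
After complete mixing, C₀ = (0.2199·35 + 28·1.15) / 28.22 = 1.414 mg/L.
Travel time t = 3.1e+04 m / 0.23 m/s = 1.348e+05 s = 1.56 d.
C = 1.414·exp(−0.12·1.56) = 1.414·0.8293 = 1.172 mg/L.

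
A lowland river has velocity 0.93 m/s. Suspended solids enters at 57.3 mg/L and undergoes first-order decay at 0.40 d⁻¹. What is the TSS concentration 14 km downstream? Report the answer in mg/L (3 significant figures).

Travel time t = 14 km / 0.93 m/s = 1.4e+04/0.93 = 1.505e+04 s = 0.1742 d.
First-order decay: C = 57.3·exp(−0.40·0.1742) = 57.3·0.9327 = 53.44 mg/L.

53.4 mg/L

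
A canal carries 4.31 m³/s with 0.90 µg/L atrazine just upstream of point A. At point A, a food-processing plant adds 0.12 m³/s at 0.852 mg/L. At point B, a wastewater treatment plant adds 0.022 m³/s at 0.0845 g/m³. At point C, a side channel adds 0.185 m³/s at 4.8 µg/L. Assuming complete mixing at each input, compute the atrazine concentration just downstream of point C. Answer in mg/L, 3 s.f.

0.90 µg/L = 0.0009 mg/L.
After input A: C = (4.31·0.0009 + 0.12·0.852) / 4.43 = 0.02395 mg/L.
After input B: C = (4.43·0.02395 + 0.022·0.0845) / 4.452 = 0.02425 mg/L.
4.8 µg/L = 0.0048 mg/L.
After input C: C = (4.452·0.02425 + 0.185·0.0048) / 4.637 = 0.02348 mg/L.

0.0235 mg/L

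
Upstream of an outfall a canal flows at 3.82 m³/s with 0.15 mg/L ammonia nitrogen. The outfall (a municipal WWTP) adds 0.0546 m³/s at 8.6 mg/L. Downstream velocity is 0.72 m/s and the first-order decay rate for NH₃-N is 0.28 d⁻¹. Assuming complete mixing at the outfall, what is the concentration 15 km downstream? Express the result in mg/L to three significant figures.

0.252 mg/L

After complete mixing, C₀ = (0.0546·8.6 + 3.82·0.15) / 3.875 = 0.2691 mg/L.
Travel time t = 1.5e+04 m / 0.72 m/s = 2.083e+04 s = 0.2411 d.
C = 0.2691·exp(−0.28·0.2411) = 0.2691·0.9347 = 0.2515 mg/L.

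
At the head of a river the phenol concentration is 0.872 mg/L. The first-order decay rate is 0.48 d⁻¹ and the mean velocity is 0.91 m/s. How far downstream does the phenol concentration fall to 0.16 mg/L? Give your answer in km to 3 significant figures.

278 km

From C = C₀·e^(−kt), t = ln(C₀/C)/k = ln(0.872/0.16)/0.48 = 1.696/0.48 = 3.533 d.
Distance = v·t = 0.91 m/s × 3.052e+05 s = 2.777e+05 m = 277.7 km.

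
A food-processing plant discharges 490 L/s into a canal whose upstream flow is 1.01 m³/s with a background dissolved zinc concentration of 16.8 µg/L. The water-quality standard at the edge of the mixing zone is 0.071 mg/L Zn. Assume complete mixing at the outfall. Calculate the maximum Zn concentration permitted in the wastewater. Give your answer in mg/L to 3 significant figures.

490 L/s = 0.49 m³/s.
16.8 µg/L = 0.0168 mg/L.
Mass balance: 0.071·1.5 = 0.49·Cₑ + 1.01·0.0168.
Cₑ = (0.1065 − 0.01697) / 0.49 = 0.1827 mg/L.

0.183 mg/L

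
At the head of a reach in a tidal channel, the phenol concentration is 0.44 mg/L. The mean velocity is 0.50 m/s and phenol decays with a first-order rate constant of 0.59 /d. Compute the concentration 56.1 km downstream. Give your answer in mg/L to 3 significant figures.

Travel time t = 56.1 km / 0.50 m/s = 5.61e+04/0.50 = 1.122e+05 s = 1.299 d.
First-order decay: C = 0.44·exp(−0.59·1.299) = 0.44·0.4648 = 0.2045 mg/L.

0.205 mg/L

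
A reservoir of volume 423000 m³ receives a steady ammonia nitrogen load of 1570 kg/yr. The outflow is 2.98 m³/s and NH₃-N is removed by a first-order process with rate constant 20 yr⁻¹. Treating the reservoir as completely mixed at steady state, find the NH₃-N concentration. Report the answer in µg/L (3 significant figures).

Outflow Q = 2.98 m³/s × 3.156e+07 s/yr = 9.404e+07 m³/yr.
Steady-state CSTR mass balance: W = Q·C + k·V·C, so C = W/(Q + kV).
Q + kV = 9.404e+07 + 20·423000 = 1.025e+08 m³/yr.
C = 1570/1.025e+08 = 1.532e-05 kg/m³ = 0.01532 mg/L = 15.32 µg/L.

15.3 µg/L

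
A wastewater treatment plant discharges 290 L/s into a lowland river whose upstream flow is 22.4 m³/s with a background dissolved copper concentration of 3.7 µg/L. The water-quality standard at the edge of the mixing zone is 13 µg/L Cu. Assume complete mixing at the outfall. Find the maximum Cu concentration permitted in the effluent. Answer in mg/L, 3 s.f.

0.731 mg/L

290 L/s = 0.29 m³/s.
3.7 µg/L = 0.0037 mg/L.
13 µg/L = 0.013 mg/L.
Mass balance: 0.013·22.69 = 0.29·Cₑ + 22.4·0.0037.
Cₑ = (0.295 − 0.08288) / 0.29 = 0.7313 mg/L.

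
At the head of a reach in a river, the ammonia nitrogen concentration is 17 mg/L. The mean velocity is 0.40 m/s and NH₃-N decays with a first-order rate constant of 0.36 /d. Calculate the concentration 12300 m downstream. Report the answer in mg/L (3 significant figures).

15.0 mg/L

Travel time t = 12300 m / 0.40 m/s = 1.23e+04/0.40 = 3.075e+04 s = 0.3559 d.
First-order decay: C = 17·exp(−0.36·0.3559) = 17·0.8797 = 14.96 mg/L.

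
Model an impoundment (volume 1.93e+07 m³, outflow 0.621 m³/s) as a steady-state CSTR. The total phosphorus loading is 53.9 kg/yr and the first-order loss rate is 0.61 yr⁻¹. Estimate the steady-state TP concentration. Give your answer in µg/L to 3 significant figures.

Outflow Q = 0.621 m³/s × 3.156e+07 s/yr = 1.96e+07 m³/yr.
Steady-state CSTR mass balance: W = Q·C + k·V·C, so C = W/(Q + kV).
Q + kV = 1.96e+07 + 0.61·1.93e+07 = 3.137e+07 m³/yr.
C = 53.9/3.137e+07 = 1.718e-06 kg/m³ = 0.001718 mg/L = 1.718 µg/L.

1.72 µg/L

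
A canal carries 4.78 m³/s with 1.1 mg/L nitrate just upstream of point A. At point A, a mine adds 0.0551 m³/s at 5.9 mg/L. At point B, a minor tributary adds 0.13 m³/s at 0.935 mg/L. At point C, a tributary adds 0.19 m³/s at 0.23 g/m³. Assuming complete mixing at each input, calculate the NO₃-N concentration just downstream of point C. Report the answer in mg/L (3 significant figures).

1.12 mg/L

After input A: C = (4.78·1.1 + 0.0551·5.9) / 4.835 = 1.155 mg/L.
After input B: C = (4.835·1.155 + 0.13·0.935) / 4.965 = 1.149 mg/L.
After input C: C = (4.965·1.149 + 0.19·0.23) / 5.155 = 1.115 mg/L.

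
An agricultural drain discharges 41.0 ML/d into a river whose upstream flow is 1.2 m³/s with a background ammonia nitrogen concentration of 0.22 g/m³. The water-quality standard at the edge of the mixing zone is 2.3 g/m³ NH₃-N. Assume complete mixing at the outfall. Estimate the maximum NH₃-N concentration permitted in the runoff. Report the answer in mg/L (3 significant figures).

7.56 mg/L

41.0 ML/d = 0.4745 m³/s.
Mass balance: 2.3·1.675 = 0.4745·Cₑ + 1.2·0.22.
Cₑ = (3.851 − 0.264) / 0.4745 = 7.56 mg/L.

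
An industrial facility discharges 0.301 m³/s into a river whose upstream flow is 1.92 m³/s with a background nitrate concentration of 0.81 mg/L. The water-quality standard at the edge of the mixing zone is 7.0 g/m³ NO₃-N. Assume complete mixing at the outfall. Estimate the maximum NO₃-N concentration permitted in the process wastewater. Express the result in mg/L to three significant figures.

Mass balance: 7·2.221 = 0.301·Cₑ + 1.92·0.81.
Cₑ = (15.55 − 1.555) / 0.301 = 46.48 mg/L.

46.5 mg/L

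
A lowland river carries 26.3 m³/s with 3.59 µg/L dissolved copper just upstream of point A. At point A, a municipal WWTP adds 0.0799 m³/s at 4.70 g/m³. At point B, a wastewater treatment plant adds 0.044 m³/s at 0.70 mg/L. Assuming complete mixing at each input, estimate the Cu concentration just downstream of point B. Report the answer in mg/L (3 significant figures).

3.59 µg/L = 0.00359 mg/L.
After input A: C = (26.3·0.00359 + 0.0799·4.7) / 26.38 = 0.01781 mg/L.
After input B: C = (26.38·0.01781 + 0.044·0.7) / 26.42 = 0.01895 mg/L.

0.0190 mg/L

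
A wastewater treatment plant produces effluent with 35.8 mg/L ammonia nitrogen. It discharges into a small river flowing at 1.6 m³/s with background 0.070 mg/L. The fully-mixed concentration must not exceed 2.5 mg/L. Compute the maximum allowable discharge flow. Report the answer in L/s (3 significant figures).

117 L/s

Mass balance at complete mixing: C_std·(Q_w + Q_r) = Q_w·C_e + Q_r·C_b.
Rearranging, Q_w = Q_r·(C_std − C_b)/(C_e − C_std) = 1.6·(2.5 − 0.07) / (35.8 − 2.5) = 0.1168 m³/s.
= 116.8 L/s.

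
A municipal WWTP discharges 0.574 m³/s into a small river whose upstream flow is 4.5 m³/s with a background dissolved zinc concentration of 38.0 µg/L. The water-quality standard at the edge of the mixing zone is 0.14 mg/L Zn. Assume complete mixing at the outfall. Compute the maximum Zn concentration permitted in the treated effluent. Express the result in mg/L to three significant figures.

0.940 mg/L

38.0 µg/L = 0.038 mg/L.
Mass balance: 0.14·5.074 = 0.574·Cₑ + 4.5·0.038.
Cₑ = (0.7104 − 0.171) / 0.574 = 0.9397 mg/L.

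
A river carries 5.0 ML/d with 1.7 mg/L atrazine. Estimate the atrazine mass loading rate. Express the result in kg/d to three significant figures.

5.0 ML/d = 0.05787 m³/s.
Mass flux = Q·C = 0.05787 m³/s × 1.7 g/m³ = 0.09838 g/s.
= 0.09838 g/s × 86.4 = 8.5 kg/d.

8.50 kg/d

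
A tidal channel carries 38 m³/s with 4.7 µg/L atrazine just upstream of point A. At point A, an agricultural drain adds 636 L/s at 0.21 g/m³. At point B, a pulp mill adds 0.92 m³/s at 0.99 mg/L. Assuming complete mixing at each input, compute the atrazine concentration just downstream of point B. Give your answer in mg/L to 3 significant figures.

4.7 µg/L = 0.0047 mg/L.
636 L/s = 0.636 m³/s.
After input A: C = (38·0.0047 + 0.636·0.21) / 38.64 = 0.00808 mg/L.
After input B: C = (38.64·0.00808 + 0.92·0.99) / 39.56 = 0.03092 mg/L.

0.0309 mg/L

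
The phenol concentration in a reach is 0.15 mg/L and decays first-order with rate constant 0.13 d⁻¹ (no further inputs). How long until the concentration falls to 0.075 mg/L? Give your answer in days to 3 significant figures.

t = ln(C₀/C)/k = ln(0.15/0.075)/0.13 = 0.6931/0.13 = 5.332 d.

5.33 d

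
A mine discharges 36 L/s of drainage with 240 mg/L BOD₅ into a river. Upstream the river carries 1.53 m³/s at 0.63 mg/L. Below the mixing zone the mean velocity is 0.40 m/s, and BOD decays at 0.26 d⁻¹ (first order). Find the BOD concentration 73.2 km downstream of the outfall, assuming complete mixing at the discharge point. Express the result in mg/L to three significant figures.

36 L/s = 0.036 m³/s.
After complete mixing, C₀ = (0.036·240 + 1.53·0.63) / 1.566 = 6.133 mg/L.
Travel time t = 7.32e+04 m / 0.40 m/s = 1.83e+05 s = 2.118 d.
C = 6.133·exp(−0.26·2.118) = 6.133·0.5765 = 3.536 mg/L.

3.54 mg/L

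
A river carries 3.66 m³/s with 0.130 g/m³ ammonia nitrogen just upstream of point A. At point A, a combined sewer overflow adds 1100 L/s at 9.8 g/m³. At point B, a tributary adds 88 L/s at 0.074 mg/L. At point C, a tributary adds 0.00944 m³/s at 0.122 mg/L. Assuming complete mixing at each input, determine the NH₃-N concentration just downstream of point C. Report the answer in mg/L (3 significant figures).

1100 L/s = 1.1 m³/s.
After input A: C = (3.66·0.13 + 1.1·9.8) / 4.76 = 2.365 mg/L.
88 L/s = 0.088 m³/s.
After input B: C = (4.76·2.365 + 0.088·0.074) / 4.848 = 2.323 mg/L.
After input C: C = (4.848·2.323 + 0.00944·0.122) / 4.857 = 2.319 mg/L.

2.32 mg/L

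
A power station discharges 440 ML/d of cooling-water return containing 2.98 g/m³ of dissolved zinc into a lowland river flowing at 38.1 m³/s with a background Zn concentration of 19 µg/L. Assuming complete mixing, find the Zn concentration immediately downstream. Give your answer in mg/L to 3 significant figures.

0.368 mg/L

440 ML/d = 5.093 m³/s.
19 µg/L = 0.019 mg/L.
Conservation of mass across the mixing zone: C = (5.093·2.98 + 38.1·0.019) / (5.093 + 38.1) = 15.9/43.19 = 0.3681 mg/L.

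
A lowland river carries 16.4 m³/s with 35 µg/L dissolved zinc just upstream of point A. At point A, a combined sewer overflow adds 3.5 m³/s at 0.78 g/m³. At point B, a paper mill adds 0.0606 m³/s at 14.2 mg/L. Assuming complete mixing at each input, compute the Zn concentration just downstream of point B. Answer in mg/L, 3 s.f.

0.209 mg/L

35 µg/L = 0.035 mg/L.
After input A: C = (16.4·0.035 + 3.5·0.78) / 19.9 = 0.166 mg/L.
After input B: C = (19.9·0.166 + 0.0606·14.2) / 19.96 = 0.2086 mg/L.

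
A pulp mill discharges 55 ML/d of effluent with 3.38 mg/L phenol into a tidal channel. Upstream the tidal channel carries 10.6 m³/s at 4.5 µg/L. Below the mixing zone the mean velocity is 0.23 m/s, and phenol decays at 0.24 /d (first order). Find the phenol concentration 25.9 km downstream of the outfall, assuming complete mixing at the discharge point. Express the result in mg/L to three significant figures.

0.143 mg/L

55 ML/d = 0.6366 m³/s.
4.5 µg/L = 0.0045 mg/L.
After complete mixing, C₀ = (0.6366·3.38 + 10.6·0.0045) / 11.24 = 0.1957 mg/L.
Travel time t = 2.59e+04 m / 0.23 m/s = 1.126e+05 s = 1.303 d.
C = 0.1957·exp(−0.24·1.303) = 0.1957·0.7314 = 0.1432 mg/L.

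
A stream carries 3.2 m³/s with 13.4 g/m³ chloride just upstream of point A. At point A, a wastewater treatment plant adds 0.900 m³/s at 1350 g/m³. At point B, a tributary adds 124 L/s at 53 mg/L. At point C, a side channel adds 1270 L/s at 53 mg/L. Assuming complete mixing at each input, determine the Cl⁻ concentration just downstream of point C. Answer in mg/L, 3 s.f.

After input A: C = (3.2·13.4 + 0.9·1350) / 4.1 = 306.8 mg/L.
124 L/s = 0.124 m³/s.
After input B: C = (4.1·306.8 + 0.124·53) / 4.224 = 299.3 mg/L.
1270 L/s = 1.27 m³/s.
After input C: C = (4.224·299.3 + 1.27·53) / 5.494 = 242.4 mg/L.

242 mg/L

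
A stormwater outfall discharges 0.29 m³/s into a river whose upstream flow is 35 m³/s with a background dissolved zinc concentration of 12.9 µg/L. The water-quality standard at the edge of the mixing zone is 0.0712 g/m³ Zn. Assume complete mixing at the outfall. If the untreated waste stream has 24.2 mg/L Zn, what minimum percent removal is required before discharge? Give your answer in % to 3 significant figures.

12.9 µg/L = 0.0129 mg/L.
Mass balance: 0.0712·35.29 = 0.29·Cₑ + 35·0.0129.
Cₑ = (2.513 − 0.4515) / 0.29 = 7.107 mg/L.
Required removal = 1 − 7.107/24.2 = 70.63 %.

70.6 %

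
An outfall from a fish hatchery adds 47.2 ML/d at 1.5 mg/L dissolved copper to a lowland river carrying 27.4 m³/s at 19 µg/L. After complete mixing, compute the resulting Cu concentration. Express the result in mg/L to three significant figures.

47.2 ML/d = 0.5463 m³/s.
19 µg/L = 0.019 mg/L.
Flow-weighted mixing gives C = (0.5463·1.5 + 27.4·0.019) / (0.5463 + 27.4) = 1.34/27.95 = 0.04795 mg/L.

0.0480 mg/L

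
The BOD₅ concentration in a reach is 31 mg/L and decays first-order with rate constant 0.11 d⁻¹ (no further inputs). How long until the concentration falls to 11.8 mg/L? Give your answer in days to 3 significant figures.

8.78 d

t = ln(C₀/C)/k = ln(31/11.8)/0.11 = 0.9659/0.11 = 8.781 d.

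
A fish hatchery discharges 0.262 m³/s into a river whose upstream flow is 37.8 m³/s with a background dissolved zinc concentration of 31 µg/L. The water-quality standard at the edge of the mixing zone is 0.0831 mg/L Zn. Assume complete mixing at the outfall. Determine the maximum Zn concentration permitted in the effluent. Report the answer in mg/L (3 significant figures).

7.60 mg/L

31 µg/L = 0.031 mg/L.
Mass balance: 0.0831·38.06 = 0.262·Cₑ + 37.8·0.031.
Cₑ = (3.163 − 1.172) / 0.262 = 7.6 mg/L.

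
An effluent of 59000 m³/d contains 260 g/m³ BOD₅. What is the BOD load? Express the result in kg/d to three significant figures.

15300 kg/d

59000 m³/d = 0.6829 m³/s.
Mass flux = Q·C = 0.6829 m³/s × 260 g/m³ = 177.5 g/s.
= 177.5 g/s × 86.4 = 1.534e+04 kg/d.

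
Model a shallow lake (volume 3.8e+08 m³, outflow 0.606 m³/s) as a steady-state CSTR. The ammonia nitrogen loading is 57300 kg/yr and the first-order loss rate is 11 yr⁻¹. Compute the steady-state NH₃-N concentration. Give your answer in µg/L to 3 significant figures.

13.6 µg/L

Outflow Q = 0.606 m³/s × 3.156e+07 s/yr = 1.912e+07 m³/yr.
Steady-state CSTR mass balance: W = Q·C + k·V·C, so C = W/(Q + kV).
Q + kV = 1.912e+07 + 11·3.8e+08 = 4.199e+09 m³/yr.
C = 57300/4.199e+09 = 1.365e-05 kg/m³ = 0.01365 mg/L = 13.65 µg/L.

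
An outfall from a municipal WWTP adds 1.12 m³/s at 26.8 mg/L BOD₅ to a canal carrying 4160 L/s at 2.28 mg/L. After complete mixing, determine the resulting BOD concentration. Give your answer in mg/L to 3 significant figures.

4160 L/s = 4.16 m³/s.
By mass balance at complete mixing, C = (1.12·26.8 + 4.16·2.28) / (1.12 + 4.16) = 39.5/5.28 = 7.481 mg/L.

7.48 mg/L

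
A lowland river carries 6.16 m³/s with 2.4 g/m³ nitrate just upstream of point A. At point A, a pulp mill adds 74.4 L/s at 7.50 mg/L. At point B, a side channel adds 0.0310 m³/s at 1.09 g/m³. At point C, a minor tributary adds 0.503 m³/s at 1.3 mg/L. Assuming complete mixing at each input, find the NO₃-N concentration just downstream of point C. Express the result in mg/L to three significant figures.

74.4 L/s = 0.0744 m³/s.
After input A: C = (6.16·2.4 + 0.0744·7.5) / 6.234 = 2.461 mg/L.
After input B: C = (6.234·2.461 + 0.031·1.09) / 6.265 = 2.454 mg/L.
After input C: C = (6.265·2.454 + 0.503·1.3) / 6.768 = 2.368 mg/L.

2.37 mg/L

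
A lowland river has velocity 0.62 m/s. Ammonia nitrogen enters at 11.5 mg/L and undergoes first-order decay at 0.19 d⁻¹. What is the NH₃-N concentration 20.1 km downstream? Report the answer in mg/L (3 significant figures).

10.7 mg/L

Travel time t = 20.1 km / 0.62 m/s = 2.01e+04/0.62 = 3.242e+04 s = 0.3752 d.
First-order decay: C = 11.5·exp(−0.19·0.3752) = 11.5·0.9312 = 10.71 mg/L.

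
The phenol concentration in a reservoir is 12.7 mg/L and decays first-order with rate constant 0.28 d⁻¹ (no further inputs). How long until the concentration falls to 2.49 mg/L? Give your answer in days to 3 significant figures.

5.82 d

t = ln(C₀/C)/k = ln(12.7/2.49)/0.28 = 1.629/0.28 = 5.819 d.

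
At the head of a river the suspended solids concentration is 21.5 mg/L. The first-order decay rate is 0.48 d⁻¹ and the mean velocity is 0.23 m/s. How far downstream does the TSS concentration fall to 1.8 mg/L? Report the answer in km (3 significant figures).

From C = C₀·e^(−kt), t = ln(C₀/C)/k = ln(21.5/1.8)/0.48 = 2.48/0.48 = 5.167 d.
Distance = v·t = 0.23 m/s × 4.464e+05 s = 1.027e+05 m = 102.7 km.

103 km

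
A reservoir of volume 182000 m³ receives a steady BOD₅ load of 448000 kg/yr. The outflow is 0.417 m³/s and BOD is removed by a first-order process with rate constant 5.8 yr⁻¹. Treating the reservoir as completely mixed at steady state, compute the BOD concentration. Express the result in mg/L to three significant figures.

Outflow Q = 0.417 m³/s × 3.156e+07 s/yr = 1.316e+07 m³/yr.
Steady-state CSTR mass balance: W = Q·C + k·V·C, so C = W/(Q + kV).
Q + kV = 1.316e+07 + 5.8·182000 = 1.422e+07 m³/yr.
C = 448000/1.422e+07 = 0.03152 kg/m³ = 31.52 mg/L.

31.5 mg/L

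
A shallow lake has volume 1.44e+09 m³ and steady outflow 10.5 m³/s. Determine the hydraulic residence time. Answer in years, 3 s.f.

4.35 yr

Q = 10.5 m³/s × 3.156e+07 s/yr = 3.314e+08 m³/yr.
Hydraulic residence time τ = V/Q = 1.44e+09/3.314e+08 = 4.346 yr.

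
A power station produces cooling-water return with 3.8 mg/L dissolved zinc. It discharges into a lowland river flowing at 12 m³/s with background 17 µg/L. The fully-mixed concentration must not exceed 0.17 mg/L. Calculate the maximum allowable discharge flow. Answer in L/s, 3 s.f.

17 µg/L = 0.017 mg/L.
Mass balance at complete mixing: C_std·(Q_w + Q_r) = Q_w·C_e + Q_r·C_b.
Rearranging, Q_w = Q_r·(C_std − C_b)/(C_e − C_std) = 12·(0.17 − 0.017) / (3.8 − 0.17) = 0.5058 m³/s.
= 505.8 L/s.

506 L/s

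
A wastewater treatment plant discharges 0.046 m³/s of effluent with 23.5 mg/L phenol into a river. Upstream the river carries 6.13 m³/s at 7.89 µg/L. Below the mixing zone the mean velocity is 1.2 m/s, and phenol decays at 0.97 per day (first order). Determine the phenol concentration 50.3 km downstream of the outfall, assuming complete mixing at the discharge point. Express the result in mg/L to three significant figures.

7.89 µg/L = 0.00789 mg/L.
After complete mixing, C₀ = (0.046·23.5 + 6.13·0.00789) / 6.176 = 0.1829 mg/L.
Travel time t = 5.03e+04 m / 1.2 m/s = 4.192e+04 s = 0.4851 d.
C = 0.1829·exp(−0.97·0.4851) = 0.1829·0.6246 = 0.1142 mg/L.

0.114 mg/L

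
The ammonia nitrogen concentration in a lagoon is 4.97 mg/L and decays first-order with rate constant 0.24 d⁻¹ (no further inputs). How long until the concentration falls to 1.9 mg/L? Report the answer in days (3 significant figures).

t = ln(C₀/C)/k = ln(4.97/1.9)/0.24 = 0.9616/0.24 = 4.007 d.

4.01 d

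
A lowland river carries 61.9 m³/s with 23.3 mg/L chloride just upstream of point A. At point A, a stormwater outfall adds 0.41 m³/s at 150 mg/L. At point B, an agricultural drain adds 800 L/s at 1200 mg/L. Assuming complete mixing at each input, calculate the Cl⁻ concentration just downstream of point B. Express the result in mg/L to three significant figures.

39.0 mg/L

After input A: C = (61.9·23.3 + 0.41·150) / 62.31 = 24.13 mg/L.
800 L/s = 0.8 m³/s.
After input B: C = (62.31·24.13 + 0.8·1200) / 63.11 = 39.04 mg/L.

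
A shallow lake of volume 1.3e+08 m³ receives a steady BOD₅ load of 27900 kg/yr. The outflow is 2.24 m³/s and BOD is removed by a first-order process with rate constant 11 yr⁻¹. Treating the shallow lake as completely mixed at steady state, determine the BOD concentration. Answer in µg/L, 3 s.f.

18.6 µg/L

Outflow Q = 2.24 m³/s × 3.156e+07 s/yr = 7.069e+07 m³/yr.
Steady-state CSTR mass balance: W = Q·C + k·V·C, so C = W/(Q + kV).
Q + kV = 7.069e+07 + 11·1.3e+08 = 1.501e+09 m³/yr.
C = 27900/1.501e+09 = 1.859e-05 kg/m³ = 0.01859 mg/L = 18.59 µg/L.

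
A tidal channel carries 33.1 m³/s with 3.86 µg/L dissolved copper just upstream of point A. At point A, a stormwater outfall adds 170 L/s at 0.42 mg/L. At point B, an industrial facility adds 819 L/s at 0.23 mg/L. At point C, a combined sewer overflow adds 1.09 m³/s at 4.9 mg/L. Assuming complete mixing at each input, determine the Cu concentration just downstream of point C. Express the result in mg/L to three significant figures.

3.86 µg/L = 0.00386 mg/L.
170 L/s = 0.17 m³/s.
After input A: C = (33.1·0.00386 + 0.17·0.42) / 33.27 = 0.005986 mg/L.
819 L/s = 0.819 m³/s.
After input B: C = (33.27·0.005986 + 0.819·0.23) / 34.09 = 0.01137 mg/L.
After input C: C = (34.09·0.01137 + 1.09·4.9) / 35.18 = 0.1628 mg/L.

0.163 mg/L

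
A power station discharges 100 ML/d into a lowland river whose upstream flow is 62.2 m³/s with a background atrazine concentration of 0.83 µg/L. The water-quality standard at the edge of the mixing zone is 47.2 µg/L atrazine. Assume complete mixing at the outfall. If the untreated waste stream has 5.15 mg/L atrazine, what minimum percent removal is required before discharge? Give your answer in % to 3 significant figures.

100 ML/d = 1.157 m³/s.
0.83 µg/L = 0.00083 mg/L.
47.2 µg/L = 0.0472 mg/L.
Mass balance: 0.0472·63.36 = 1.157·Cₑ + 62.2·0.00083.
Cₑ = (2.99 − 0.05163) / 1.157 = 2.539 mg/L.
Required removal = 1 − 2.539/5.15 = 50.7 %.

50.7 %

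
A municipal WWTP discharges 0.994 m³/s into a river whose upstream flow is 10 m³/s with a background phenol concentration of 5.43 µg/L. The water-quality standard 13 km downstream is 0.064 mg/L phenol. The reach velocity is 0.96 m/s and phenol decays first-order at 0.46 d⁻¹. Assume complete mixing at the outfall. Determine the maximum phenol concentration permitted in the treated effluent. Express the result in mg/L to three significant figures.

0.706 mg/L

5.43 µg/L = 0.00543 mg/L.
Travel time to the compliance point: t = 1.3e+04/0.96 = 1.354e+04 s = 0.1567 d; decay factor exp(−0.46·0.1567) = 0.9304.
So the concentration just after mixing may be at most 0.064/0.9304 = 0.06878 mg/L.
Mass balance: 0.06878·10.99 = 0.994·Cₑ + 10·0.00543.
Cₑ = (0.7562 − 0.0543) / 0.994 = 0.7062 mg/L.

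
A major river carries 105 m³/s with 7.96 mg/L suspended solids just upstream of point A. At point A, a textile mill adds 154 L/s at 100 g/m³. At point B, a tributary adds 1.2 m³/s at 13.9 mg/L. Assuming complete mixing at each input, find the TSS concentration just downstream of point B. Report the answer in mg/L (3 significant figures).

154 L/s = 0.154 m³/s.
After input A: C = (105·7.96 + 0.154·100) / 105.2 = 8.095 mg/L.
After input B: C = (105.2·8.095 + 1.2·13.9) / 106.4 = 8.16 mg/L.

8.16 mg/L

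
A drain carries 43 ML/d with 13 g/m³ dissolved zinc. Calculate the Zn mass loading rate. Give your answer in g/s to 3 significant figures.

43 ML/d = 0.4977 m³/s.
Mass flux = Q·C = 0.4977 m³/s × 13 g/m³ = 6.47 g/s.

6.47 g/s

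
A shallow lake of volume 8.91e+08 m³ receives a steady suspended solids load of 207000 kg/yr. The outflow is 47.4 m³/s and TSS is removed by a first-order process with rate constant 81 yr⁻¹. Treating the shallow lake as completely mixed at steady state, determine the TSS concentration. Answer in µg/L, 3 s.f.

Outflow Q = 47.4 m³/s × 3.156e+07 s/yr = 1.496e+09 m³/yr.
Steady-state CSTR mass balance: W = Q·C + k·V·C, so C = W/(Q + kV).
Q + kV = 1.496e+09 + 81·8.91e+08 = 7.367e+10 m³/yr.
C = 207000/7.367e+10 = 2.81e-06 kg/m³ = 0.00281 mg/L = 2.81 µg/L.

2.81 µg/L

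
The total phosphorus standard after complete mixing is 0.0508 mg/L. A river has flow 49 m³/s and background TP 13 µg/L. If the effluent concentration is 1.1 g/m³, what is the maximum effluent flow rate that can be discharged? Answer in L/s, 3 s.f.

1770 L/s

13 µg/L = 0.013 mg/L.
Mass balance at complete mixing: C_std·(Q_w + Q_r) = Q_w·C_e + Q_r·C_b.
Rearranging, Q_w = Q_r·(C_std − C_b)/(C_e − C_std) = 49·(0.0508 − 0.013) / (1.1 − 0.0508) = 1.765 m³/s.
= 1765 L/s.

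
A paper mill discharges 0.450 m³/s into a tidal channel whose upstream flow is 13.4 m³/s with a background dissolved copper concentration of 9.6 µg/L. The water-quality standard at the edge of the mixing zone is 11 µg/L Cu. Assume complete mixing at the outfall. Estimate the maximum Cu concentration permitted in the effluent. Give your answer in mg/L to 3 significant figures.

0.0527 mg/L

9.6 µg/L = 0.0096 mg/L.
11 µg/L = 0.011 mg/L.
Mass balance: 0.011·13.85 = 0.45·Cₑ + 13.4·0.0096.
Cₑ = (0.1523 − 0.1286) / 0.45 = 0.05269 mg/L.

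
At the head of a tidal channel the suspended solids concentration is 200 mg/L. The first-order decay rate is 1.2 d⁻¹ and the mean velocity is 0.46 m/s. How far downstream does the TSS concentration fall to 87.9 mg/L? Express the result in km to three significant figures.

27.2 km

From C = C₀·e^(−kt), t = ln(C₀/C)/k = ln(200/87.9)/1.2 = 0.8221/1.2 = 0.6851 d.
Distance = v·t = 0.46 m/s × 5.919e+04 s = 2.723e+04 m = 27.23 km.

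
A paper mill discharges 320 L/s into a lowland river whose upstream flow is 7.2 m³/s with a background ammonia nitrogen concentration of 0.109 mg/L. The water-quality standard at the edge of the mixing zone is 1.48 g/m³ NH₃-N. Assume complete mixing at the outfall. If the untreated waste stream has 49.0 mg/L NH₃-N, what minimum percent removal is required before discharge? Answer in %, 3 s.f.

34.0 %

320 L/s = 0.32 m³/s.
Mass balance: 1.48·7.52 = 0.32·Cₑ + 7.2·0.109.
Cₑ = (11.13 − 0.7848) / 0.32 = 32.33 mg/L.
Required removal = 1 − 32.33/49.0 = 34.03 %.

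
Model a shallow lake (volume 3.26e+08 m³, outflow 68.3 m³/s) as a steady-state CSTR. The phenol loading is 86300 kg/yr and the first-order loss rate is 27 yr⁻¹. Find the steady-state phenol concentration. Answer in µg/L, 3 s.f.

Outflow Q = 68.3 m³/s × 3.156e+07 s/yr = 2.155e+09 m³/yr.
Steady-state CSTR mass balance: W = Q·C + k·V·C, so C = W/(Q + kV).
Q + kV = 2.155e+09 + 27·3.26e+08 = 1.096e+10 m³/yr.
C = 86300/1.096e+10 = 7.876e-06 kg/m³ = 0.007876 mg/L = 7.876 µg/L.

7.88 µg/L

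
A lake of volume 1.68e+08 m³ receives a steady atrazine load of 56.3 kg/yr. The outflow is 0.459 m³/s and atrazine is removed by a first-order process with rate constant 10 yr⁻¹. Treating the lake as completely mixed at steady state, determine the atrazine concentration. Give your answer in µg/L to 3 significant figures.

0.0332 µg/L

Outflow Q = 0.459 m³/s × 3.156e+07 s/yr = 1.448e+07 m³/yr.
Steady-state CSTR mass balance: W = Q·C + k·V·C, so C = W/(Q + kV).
Q + kV = 1.448e+07 + 10·1.68e+08 = 1.694e+09 m³/yr.
C = 56.3/1.694e+09 = 3.323e-08 kg/m³ = 3.323e-05 mg/L = 0.03323 µg/L.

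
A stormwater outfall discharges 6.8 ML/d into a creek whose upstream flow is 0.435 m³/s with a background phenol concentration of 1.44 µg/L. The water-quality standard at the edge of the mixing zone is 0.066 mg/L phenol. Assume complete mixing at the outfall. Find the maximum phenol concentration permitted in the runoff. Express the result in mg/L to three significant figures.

0.423 mg/L

6.8 ML/d = 0.0787 m³/s.
1.44 µg/L = 0.00144 mg/L.
Mass balance: 0.066·0.5137 = 0.0787·Cₑ + 0.435·0.00144.
Cₑ = (0.0339 − 0.0006264) / 0.0787 = 0.4228 mg/L.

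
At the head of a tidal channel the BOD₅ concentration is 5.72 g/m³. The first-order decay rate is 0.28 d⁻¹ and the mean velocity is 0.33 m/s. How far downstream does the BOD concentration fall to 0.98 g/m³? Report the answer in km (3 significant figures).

180 km

From C = C₀·e^(−kt), t = ln(C₀/C)/k = ln(5.72/0.98)/0.28 = 1.764/0.28 = 6.301 d.
Distance = v·t = 0.33 m/s × 5.444e+05 s = 1.796e+05 m = 179.6 km.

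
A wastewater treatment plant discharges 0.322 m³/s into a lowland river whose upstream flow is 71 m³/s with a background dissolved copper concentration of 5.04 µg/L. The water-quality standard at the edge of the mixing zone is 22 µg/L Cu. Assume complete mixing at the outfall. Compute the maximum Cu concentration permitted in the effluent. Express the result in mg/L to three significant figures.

3.76 mg/L

5.04 µg/L = 0.00504 mg/L.
22 µg/L = 0.022 mg/L.
Mass balance: 0.022·71.32 = 0.322·Cₑ + 71·0.00504.
Cₑ = (1.569 − 0.3578) / 0.322 = 3.762 mg/L.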